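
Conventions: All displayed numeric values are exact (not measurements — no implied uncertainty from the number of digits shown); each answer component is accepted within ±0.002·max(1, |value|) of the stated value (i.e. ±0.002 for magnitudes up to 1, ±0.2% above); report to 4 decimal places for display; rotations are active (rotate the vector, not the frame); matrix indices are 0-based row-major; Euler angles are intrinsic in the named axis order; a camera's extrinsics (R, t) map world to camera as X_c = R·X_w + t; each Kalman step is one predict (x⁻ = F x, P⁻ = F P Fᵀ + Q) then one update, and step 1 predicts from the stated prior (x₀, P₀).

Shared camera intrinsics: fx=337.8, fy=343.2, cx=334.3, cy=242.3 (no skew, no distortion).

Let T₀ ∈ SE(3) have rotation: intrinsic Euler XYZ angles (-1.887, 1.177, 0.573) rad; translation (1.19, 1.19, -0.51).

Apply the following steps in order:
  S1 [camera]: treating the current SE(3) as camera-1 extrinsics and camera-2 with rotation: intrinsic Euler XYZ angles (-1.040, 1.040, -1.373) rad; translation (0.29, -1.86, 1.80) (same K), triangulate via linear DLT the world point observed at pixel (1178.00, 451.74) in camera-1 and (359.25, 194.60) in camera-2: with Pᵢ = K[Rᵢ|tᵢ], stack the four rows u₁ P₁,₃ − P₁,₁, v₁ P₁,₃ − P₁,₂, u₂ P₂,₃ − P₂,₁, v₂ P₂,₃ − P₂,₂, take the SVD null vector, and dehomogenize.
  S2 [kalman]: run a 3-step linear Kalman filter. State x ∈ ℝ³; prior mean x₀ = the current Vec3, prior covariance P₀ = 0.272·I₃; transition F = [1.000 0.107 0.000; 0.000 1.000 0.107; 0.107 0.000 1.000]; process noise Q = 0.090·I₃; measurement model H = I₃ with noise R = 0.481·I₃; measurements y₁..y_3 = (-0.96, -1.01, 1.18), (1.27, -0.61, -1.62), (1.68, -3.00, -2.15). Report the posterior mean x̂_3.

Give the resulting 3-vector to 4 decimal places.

result = (0.5583, -1.8156, -0.7014)

after S1 (triangulate): (0.5311, -1.9656, 1.0460)
after S2 (kf_track): (0.5583, -1.8156, -0.7014)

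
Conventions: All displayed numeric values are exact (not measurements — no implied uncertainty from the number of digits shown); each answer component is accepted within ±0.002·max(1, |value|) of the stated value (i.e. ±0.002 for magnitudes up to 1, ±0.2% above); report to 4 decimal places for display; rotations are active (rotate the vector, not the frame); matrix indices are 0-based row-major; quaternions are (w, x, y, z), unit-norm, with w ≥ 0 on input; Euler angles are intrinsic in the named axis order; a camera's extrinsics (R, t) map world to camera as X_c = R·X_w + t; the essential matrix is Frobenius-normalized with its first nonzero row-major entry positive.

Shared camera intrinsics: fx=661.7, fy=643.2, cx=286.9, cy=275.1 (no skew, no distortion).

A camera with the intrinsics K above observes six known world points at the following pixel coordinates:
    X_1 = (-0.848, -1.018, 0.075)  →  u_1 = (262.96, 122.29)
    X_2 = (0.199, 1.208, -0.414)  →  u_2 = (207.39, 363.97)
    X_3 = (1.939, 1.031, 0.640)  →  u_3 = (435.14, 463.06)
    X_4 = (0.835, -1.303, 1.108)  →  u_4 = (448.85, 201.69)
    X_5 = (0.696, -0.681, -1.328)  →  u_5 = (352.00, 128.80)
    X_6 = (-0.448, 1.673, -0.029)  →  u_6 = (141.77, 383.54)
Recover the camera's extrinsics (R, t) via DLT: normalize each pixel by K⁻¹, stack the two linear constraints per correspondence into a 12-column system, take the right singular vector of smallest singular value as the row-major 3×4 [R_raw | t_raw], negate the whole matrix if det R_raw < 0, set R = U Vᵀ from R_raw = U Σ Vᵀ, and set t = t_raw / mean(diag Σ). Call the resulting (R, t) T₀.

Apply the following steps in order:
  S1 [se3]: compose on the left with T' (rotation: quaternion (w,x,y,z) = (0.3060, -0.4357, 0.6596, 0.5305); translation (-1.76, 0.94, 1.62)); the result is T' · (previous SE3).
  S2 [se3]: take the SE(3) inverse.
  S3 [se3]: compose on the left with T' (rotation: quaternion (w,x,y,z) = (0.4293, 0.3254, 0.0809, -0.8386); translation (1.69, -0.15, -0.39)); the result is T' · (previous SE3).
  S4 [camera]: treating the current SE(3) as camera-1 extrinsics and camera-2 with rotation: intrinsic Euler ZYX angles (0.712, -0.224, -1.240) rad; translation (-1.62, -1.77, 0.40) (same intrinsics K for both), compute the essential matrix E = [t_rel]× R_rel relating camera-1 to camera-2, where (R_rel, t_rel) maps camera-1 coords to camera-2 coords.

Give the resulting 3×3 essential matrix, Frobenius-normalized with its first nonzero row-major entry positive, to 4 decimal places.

source (pnp_recover): camera pose = R=[0.8139 -0.4906 0.3114; 0.4077 0.8640 0.2956; -0.4140 -0.1136 0.9031], t=(-0.0600, -0.2900, 5.7500)
after S1 (compose_se3): R=[-0.6949 -0.5580 -0.4536; -0.5803 0.0625 0.8120; -0.4247 0.8275 -0.3673], t=(-1.8101, 6.4958, 0.1097)
after S2 (invert_se3): R=[-0.6949 -0.5803 -0.4247; -0.5580 0.0625 0.8275; -0.4536 0.8120 -0.3673], t=(2.5584, -1.5071, -6.0553)
after S3 (compose_se3): R=[0.0765 -0.0949 0.9925; 0.9971 0.0116 -0.0757; -0.0043 0.9954 0.0955], t=(2.3361, 1.5878, -6.8743)
after S4 (essential): [0.3988 0.3683 0.3981; 0.4923 -0.4807 -0.1125; -0.2178 -0.0347 -0.1099]

matrix = [0.3988 0.3683 0.3981; 0.4923 -0.4807 -0.1125; -0.2178 -0.0347 -0.1099]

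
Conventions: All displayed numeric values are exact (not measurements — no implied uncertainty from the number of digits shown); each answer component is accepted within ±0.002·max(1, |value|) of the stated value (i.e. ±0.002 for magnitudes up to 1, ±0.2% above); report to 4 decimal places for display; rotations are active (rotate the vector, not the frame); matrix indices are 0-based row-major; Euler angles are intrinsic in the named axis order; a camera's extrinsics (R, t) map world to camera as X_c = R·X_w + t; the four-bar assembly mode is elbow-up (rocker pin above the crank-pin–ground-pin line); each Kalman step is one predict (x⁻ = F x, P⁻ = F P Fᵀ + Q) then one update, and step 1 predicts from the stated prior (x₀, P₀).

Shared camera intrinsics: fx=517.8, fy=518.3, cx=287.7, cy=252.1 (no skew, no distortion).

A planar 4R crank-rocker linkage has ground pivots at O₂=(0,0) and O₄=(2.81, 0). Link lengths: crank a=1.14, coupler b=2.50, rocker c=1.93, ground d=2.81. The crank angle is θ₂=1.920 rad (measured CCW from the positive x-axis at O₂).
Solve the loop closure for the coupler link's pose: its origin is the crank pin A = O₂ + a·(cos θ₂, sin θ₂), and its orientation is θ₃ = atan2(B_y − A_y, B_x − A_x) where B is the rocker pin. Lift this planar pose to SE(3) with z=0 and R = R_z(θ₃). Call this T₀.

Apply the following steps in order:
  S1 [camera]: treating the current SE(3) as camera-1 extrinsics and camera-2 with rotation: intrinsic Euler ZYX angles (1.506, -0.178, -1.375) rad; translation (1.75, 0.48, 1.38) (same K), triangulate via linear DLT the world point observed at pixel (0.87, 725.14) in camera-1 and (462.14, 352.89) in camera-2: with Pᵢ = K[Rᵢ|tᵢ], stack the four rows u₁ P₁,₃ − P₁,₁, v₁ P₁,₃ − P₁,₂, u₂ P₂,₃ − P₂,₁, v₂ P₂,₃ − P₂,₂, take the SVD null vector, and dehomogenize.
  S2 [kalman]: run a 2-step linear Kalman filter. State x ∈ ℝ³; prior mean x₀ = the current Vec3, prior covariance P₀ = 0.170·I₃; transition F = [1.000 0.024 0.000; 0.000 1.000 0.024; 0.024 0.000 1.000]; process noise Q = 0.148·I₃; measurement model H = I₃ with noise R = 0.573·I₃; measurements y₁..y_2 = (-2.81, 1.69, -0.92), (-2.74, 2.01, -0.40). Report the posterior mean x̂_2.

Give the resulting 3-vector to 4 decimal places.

result = (-1.7600, 1.1978, 0.1180)

source (fourbar_fk): coupler pose = R=[0.9615 -0.2748 0.0000; 0.2748 0.9615 0.0000; 0.0000 0.0000 1.0000], t=(-0.3901, 1.0712, 0.0000)
after S1 (triangulate): (-0.2711, 0.1482, 1.2482)
after S2 (kf_track): (-1.7600, 1.1978, 0.1180)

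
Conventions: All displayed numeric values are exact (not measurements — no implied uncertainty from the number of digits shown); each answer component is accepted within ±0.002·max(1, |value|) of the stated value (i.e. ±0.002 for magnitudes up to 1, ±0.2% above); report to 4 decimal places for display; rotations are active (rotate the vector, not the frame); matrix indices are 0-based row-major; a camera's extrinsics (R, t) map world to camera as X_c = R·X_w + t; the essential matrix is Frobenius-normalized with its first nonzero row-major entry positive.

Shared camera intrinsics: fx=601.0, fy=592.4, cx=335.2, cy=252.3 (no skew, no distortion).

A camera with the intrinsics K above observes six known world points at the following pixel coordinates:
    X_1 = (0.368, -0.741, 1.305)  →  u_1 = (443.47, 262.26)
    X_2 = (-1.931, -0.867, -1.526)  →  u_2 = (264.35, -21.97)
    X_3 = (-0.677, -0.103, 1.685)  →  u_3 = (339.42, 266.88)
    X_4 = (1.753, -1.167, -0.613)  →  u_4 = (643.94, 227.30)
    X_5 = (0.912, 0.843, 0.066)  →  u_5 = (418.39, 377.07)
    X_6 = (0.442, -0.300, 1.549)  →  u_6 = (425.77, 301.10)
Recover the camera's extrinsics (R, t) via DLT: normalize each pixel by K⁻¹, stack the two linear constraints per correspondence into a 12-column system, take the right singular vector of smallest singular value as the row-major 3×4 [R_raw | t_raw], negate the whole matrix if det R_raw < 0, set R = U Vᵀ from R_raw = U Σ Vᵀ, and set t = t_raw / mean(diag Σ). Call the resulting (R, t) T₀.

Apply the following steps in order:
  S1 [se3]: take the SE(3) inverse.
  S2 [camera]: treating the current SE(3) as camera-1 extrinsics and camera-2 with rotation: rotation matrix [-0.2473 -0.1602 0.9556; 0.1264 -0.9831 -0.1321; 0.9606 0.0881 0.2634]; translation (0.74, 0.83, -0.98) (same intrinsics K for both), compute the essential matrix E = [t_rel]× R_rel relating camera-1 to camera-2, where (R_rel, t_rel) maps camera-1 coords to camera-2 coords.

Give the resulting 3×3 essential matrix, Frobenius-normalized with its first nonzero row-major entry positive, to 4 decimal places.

matrix = [0.0603 0.0748 0.0635; -0.5855 0.3774 -0.1198; -0.2626 -0.5310 -0.3692]

source (pnp_recover): camera pose = R=[0.8048 -0.5929 0.0273; 0.5366 0.7465 0.3934; -0.2536 -0.3020 0.9190], t=(0.4899, -0.0400, 5.6698)
after S1 (invert_se3): R=[0.8048 0.5366 -0.2536; -0.5929 0.7465 -0.3020; 0.0273 0.3934 0.9190], t=(1.0650, 2.0327, -5.2079)
after S2 (essential): [0.0603 0.0748 0.0635; -0.5855 0.3774 -0.1198; -0.2626 -0.5310 -0.3692]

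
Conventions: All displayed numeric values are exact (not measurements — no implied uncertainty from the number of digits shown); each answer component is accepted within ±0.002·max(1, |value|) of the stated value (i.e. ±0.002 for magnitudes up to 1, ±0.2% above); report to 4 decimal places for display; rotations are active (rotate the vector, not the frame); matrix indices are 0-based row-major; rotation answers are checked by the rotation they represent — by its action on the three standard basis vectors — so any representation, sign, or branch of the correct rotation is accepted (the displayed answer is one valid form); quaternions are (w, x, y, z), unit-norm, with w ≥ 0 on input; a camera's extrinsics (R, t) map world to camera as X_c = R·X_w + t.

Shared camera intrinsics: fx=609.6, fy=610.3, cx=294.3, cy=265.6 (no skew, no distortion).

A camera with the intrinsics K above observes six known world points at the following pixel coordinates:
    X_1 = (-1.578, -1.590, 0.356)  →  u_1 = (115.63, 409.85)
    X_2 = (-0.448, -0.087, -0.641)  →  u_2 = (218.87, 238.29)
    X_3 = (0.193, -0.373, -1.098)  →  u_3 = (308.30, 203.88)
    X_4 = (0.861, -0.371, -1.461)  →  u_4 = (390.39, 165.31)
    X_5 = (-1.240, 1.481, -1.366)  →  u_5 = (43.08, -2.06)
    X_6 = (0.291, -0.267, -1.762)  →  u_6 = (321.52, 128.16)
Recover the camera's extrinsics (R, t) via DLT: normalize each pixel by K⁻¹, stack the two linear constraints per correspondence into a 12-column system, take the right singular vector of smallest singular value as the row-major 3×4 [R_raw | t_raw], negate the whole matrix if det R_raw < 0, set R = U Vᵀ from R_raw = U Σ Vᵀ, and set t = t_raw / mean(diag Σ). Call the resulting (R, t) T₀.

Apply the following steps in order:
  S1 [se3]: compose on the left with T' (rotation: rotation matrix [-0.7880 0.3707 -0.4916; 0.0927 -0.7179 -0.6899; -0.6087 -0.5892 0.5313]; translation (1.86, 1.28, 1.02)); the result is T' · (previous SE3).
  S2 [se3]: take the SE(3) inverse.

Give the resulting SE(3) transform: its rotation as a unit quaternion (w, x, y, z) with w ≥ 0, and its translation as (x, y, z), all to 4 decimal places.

source (pnp_recover): camera pose = R=[0.9976 -0.0605 -0.0345; 0.0067 -0.4090 0.9125; -0.0693 -0.9105 -0.4076], t=(-0.1400, 0.3499, 4.1507)
after S1 (compose_se3): R=[-0.7495 0.3437 0.5658; 0.1355 0.9162 -0.3771; -0.6480 -0.2059 -0.7332], t=(0.0595, -1.8479, 3.1044)
after S2 (invert_se3): R=[-0.7495 0.1355 -0.6480; 0.3437 0.9162 -0.2059; 0.5658 -0.3771 -0.7332], t=(2.3066, 2.3120, 1.5459)

rotation (quat) = (0.3292, -0.1299, -0.9218, 0.1581), translation = (2.3066, 2.3120, 1.5459)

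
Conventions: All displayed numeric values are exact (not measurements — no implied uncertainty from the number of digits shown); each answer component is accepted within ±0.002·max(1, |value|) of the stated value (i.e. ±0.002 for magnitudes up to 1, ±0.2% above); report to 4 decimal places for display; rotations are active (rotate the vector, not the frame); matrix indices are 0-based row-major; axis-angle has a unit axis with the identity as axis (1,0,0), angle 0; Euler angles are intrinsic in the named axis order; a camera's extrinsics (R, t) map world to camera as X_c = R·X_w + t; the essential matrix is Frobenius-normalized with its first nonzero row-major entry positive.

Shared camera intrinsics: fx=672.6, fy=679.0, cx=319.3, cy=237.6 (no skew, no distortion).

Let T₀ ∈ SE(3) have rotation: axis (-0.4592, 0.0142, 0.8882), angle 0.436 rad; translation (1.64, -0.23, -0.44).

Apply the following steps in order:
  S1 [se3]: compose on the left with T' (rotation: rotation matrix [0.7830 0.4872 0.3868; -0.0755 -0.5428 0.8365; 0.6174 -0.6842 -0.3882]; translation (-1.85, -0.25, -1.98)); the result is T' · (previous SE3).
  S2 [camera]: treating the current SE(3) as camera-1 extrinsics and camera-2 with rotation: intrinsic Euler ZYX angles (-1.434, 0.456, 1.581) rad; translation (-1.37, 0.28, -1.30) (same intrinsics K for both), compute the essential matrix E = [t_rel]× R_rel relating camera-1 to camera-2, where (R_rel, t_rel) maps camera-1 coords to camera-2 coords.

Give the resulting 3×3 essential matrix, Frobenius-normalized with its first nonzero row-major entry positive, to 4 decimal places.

matrix = [0.4896 -0.2685 -0.0876; -0.0471 -0.2569 0.6565; -0.3662 0.2145 0.0342]

after S1 (compose_se3): R=[0.8906 0.0729 0.4490; -0.3101 -0.6249 0.7165; 0.3328 -0.7773 -0.5339], t=(-0.8481, -0.6170, -0.6393)
after S2 (essential): [0.4896 -0.2685 -0.0876; -0.0471 -0.2569 0.6565; -0.3662 0.2145 0.0342]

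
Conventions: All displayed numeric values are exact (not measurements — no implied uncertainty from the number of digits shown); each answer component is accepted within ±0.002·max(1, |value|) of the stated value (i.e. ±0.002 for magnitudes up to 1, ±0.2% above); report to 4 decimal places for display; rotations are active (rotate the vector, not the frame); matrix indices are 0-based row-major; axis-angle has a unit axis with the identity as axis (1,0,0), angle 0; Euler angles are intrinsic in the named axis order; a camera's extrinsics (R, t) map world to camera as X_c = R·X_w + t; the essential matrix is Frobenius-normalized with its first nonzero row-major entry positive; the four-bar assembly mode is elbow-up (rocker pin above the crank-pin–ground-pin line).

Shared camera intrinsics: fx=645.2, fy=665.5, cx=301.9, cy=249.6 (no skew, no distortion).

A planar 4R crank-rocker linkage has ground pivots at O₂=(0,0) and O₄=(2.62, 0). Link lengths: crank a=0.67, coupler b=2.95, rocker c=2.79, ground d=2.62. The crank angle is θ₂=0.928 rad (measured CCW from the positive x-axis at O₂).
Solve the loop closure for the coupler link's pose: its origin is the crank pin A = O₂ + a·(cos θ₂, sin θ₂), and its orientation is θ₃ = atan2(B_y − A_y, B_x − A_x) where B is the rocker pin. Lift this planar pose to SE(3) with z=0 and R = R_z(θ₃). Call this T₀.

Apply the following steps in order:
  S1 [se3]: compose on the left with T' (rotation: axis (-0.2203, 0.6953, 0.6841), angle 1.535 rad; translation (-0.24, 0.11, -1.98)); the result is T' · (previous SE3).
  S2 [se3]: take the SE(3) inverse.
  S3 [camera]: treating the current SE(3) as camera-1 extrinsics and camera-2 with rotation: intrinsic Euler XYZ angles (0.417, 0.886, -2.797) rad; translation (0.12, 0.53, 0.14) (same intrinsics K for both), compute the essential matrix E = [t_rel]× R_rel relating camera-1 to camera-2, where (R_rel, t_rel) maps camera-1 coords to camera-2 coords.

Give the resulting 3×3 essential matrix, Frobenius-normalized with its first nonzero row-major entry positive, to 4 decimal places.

matrix = [0.3607 -0.1805 0.4866; 0.4265 0.4673 0.0594; 0.0324 0.3671 -0.2468]

source (fourbar_fk): coupler pose = R=[0.6515 -0.7586 0.0000; 0.7586 0.6515 0.0000; 0.0000 0.0000 1.0000], t=(0.4016, 0.5363, 0.0000)
after S1 (compose_se3): R=[-0.5769 -0.6043 0.5496; 0.7300 -0.0796 0.6788; -0.3665 0.7928 0.4871], t=(-0.6527, 0.5945, -2.1895)
after S2 (invert_se3): R=[-0.5769 0.7300 -0.3665; -0.6043 -0.0796 0.7928; 0.5496 0.6788 0.4871], t=(-1.6129, 1.3886, 1.0216)
after S3 (essential): [0.3607 -0.1805 0.4866; 0.4265 0.4673 0.0594; 0.0324 0.3671 -0.2468]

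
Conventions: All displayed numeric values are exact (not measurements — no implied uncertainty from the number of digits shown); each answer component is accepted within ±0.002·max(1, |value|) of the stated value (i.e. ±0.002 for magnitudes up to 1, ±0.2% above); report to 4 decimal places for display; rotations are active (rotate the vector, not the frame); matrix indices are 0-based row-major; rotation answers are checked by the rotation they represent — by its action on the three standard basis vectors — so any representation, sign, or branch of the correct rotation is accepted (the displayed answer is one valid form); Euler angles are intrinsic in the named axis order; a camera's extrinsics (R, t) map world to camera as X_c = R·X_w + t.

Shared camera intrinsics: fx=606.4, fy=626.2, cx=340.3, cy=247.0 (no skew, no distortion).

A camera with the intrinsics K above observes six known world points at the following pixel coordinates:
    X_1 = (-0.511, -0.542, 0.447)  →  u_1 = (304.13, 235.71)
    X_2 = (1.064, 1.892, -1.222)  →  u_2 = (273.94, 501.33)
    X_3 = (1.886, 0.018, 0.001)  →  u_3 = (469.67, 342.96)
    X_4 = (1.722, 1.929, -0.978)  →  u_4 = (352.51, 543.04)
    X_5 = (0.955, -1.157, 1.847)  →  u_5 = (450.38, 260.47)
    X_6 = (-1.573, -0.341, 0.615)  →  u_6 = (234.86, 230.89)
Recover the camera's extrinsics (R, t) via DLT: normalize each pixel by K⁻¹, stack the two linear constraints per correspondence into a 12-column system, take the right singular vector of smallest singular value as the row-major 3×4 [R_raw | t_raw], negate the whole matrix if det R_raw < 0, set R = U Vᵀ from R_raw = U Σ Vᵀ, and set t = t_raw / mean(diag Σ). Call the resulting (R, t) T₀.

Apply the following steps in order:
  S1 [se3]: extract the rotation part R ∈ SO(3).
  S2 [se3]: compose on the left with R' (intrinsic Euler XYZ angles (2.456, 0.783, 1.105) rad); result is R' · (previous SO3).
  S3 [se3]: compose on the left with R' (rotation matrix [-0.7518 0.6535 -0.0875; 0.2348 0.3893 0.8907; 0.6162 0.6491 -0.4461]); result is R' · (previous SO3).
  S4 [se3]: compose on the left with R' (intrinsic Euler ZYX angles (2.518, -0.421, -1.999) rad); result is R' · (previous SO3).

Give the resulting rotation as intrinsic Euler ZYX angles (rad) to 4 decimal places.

rotation (euler_zyx) = (0.7954, 0.2486, 1.5352)

source (pnp_recover): camera pose = R=[0.8687 -0.3865 0.3098; 0.2885 0.9032 0.3177; -0.4026 -0.1866 0.8961], t=(-0.3500, 0.3600, 6.7694)
after S1 (rot_of_se3): [0.8687 -0.3865 0.3098; 0.2885 0.9032 0.3177; -0.4026 -0.1866 0.8961]
after S2 (compose_so3): [-0.1902 -0.8267 0.5296; -0.4613 -0.4009 -0.7915; 0.8666 -0.3948 -0.3051]
after S3 (compose_so3): [-0.2343 0.3940 -0.8887; 0.5477 -0.7018 -0.4556; -0.8032 -0.5935 -0.0513]
after S4 (compose_so3): [0.6785 0.1467 0.7198; 0.6922 0.2005 -0.6933; -0.2461 0.9686 0.0345]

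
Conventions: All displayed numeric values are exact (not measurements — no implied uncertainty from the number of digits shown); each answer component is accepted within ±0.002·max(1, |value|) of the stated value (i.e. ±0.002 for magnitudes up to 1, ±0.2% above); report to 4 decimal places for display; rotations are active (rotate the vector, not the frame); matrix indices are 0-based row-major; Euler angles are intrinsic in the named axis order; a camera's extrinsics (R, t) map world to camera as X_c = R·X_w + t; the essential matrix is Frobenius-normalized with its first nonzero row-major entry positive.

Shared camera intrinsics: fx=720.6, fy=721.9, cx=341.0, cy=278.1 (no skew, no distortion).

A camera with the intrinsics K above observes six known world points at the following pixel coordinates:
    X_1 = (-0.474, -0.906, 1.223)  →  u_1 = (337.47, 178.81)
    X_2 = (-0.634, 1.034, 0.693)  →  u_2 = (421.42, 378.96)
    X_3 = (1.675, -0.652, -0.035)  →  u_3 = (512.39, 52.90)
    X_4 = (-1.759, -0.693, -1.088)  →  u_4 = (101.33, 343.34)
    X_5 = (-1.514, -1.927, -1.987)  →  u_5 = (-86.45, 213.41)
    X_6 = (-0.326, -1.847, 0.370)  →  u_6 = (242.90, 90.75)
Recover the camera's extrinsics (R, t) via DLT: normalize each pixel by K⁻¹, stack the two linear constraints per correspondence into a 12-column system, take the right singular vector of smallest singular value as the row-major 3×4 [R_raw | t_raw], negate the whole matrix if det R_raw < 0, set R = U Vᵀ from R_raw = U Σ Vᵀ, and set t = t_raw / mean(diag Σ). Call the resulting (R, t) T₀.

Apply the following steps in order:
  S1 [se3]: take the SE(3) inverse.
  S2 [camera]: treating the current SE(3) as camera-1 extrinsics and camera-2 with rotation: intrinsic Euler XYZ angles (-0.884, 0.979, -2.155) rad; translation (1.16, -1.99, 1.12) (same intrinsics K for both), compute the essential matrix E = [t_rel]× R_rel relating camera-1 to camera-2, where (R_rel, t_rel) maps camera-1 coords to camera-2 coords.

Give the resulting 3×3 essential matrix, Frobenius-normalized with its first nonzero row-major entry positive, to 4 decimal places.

source (pnp_recover): camera pose = R=[0.7110 0.5596 0.4258; -0.4916 0.8285 -0.2682; -0.5028 -0.0186 0.8642], t=(0.2900, -0.0900, 5.4900)
after S1 (invert_se3): R=[0.7110 -0.4916 -0.5028; 0.5596 0.8285 -0.0186; 0.4258 -0.2682 0.8642], t=(2.5101, 0.0146, -4.8919)
after S2 (essential): [0.0121 -0.3260 0.1625; 0.6117 0.2353 0.2616; -0.0950 0.5173 -0.3042]

matrix = [0.0121 -0.3260 0.1625; 0.6117 0.2353 0.2616; -0.0950 0.5173 -0.3042]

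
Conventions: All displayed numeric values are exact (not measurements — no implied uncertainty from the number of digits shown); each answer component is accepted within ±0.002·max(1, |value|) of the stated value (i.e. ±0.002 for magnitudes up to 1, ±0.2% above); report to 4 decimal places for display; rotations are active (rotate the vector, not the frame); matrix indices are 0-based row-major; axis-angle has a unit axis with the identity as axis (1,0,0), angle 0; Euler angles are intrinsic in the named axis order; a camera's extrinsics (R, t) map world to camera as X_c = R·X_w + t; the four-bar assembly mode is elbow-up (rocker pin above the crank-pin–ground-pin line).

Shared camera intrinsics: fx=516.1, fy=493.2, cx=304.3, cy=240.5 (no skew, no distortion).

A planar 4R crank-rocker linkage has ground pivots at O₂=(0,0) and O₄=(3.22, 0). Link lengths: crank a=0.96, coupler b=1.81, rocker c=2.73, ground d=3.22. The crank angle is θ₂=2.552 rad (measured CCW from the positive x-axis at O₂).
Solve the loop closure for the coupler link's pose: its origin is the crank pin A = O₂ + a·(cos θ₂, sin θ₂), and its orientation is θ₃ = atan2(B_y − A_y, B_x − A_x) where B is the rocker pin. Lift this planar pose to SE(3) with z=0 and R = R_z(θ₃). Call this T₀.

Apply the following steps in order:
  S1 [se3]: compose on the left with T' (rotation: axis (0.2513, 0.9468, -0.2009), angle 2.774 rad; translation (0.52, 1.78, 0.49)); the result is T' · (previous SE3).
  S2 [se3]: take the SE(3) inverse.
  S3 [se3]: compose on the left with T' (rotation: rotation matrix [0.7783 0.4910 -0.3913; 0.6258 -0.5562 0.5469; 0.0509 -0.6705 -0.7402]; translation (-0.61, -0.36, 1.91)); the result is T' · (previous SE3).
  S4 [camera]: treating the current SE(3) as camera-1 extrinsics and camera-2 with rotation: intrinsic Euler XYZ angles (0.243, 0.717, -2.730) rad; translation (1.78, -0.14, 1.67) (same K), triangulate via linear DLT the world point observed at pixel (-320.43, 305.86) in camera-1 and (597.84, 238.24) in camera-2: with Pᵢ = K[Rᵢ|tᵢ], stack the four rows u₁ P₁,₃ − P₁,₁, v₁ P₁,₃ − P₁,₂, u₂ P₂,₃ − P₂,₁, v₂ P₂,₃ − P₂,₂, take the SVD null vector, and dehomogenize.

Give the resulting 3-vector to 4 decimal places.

result = (0.6304, -0.7511, 0.8719)

source (fourbar_fk): coupler pose = R=[0.9002 -0.4355 0.0000; 0.4355 0.9002 0.0000; 0.0000 0.0000 1.0000], t=(-0.7979, 0.5338, 0.0000)
after S1 (compose_se3): R=[-0.4984 0.8323 0.2427; 0.6974 0.5512 -0.4581; -0.5150 -0.0590 -0.8551], t=(1.4513, 1.8976, 0.6914)
after S2 (invert_se3): R=[-0.4984 0.6974 -0.5150; 0.8323 0.5512 -0.0590; 0.2427 -0.4581 -0.8551], t=(-0.2440, -2.2130, 1.1082)
after S3 (compose_se3): R=[-0.0742 0.9927 -0.0952; -0.6420 -0.1206 -0.7571; -0.7631 0.0050 0.6463], t=(-2.3201, 1.3241, 2.5612)
after S4 (triangulate): (0.6304, -0.7511, 0.8719)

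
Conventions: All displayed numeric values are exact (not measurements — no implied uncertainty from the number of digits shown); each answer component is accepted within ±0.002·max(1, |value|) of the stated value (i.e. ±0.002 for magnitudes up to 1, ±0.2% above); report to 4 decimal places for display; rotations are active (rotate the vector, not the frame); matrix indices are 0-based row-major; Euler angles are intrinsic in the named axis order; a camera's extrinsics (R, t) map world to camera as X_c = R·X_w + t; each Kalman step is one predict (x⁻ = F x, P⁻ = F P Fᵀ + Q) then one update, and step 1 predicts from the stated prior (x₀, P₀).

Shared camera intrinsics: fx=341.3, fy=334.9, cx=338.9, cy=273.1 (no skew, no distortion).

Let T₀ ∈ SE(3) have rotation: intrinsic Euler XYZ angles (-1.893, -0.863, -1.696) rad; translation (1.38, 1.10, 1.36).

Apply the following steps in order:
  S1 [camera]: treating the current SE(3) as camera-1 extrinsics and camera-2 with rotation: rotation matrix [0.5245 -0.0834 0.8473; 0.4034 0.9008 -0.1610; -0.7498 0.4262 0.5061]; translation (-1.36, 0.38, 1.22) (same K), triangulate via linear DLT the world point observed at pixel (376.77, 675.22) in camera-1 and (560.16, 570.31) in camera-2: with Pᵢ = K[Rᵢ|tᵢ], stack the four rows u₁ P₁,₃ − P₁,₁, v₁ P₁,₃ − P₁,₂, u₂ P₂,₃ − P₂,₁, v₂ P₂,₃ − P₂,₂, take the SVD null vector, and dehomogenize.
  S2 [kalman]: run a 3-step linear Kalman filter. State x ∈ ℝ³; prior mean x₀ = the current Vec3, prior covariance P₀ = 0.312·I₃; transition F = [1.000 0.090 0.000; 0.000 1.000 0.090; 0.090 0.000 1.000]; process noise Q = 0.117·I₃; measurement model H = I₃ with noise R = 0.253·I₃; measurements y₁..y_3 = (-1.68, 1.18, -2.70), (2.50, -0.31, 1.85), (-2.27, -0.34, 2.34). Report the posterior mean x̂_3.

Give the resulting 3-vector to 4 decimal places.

after S1 (triangulate): (1.4122, 0.4400, 1.6988)
after S2 (kf_track): (-0.5452, -0.0257, 1.3835)

result = (-0.5452, -0.0257, 1.3835)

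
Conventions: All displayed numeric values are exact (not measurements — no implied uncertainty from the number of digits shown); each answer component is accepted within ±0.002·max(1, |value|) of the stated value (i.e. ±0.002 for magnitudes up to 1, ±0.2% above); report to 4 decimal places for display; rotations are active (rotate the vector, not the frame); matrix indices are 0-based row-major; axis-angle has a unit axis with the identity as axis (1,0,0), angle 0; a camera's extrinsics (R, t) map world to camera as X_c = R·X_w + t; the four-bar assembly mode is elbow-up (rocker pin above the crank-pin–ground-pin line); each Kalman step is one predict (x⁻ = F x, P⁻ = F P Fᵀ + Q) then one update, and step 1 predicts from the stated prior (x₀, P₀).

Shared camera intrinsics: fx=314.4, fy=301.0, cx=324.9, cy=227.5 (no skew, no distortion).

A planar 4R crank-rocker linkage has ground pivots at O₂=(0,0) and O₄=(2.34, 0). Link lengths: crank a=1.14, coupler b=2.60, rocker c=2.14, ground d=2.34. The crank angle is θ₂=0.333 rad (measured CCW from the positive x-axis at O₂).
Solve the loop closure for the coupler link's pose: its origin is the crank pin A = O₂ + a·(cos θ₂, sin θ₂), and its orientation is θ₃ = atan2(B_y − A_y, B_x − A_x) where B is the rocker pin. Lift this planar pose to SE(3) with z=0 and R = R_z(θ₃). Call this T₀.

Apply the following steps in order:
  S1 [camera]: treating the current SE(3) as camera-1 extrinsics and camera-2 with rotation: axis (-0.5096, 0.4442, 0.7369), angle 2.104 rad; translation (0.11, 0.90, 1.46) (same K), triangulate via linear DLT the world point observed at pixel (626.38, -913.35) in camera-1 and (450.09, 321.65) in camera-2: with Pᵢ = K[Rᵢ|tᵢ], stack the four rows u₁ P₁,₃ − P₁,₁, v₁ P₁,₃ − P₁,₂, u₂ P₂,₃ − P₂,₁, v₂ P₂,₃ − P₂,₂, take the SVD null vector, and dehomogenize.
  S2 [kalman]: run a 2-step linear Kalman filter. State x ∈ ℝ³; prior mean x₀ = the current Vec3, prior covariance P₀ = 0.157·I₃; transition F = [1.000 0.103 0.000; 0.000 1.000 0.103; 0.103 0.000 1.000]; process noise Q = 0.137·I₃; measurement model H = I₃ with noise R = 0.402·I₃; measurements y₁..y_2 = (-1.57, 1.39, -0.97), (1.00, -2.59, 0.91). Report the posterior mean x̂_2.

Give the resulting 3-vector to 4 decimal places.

source (fourbar_fk): coupler pose = R=[0.7805 -0.6251 0.0000; 0.6251 0.7805 0.0000; 0.0000 0.0000 1.0000], t=(1.0774, 0.3726, 0.0000)
after S1 (triangulate): (-1.7256, -1.0481, 0.4021)
after S2 (kf_track): (-0.5535, -1.0689, 0.1590)

result = (-0.5535, -1.0689, 0.1590)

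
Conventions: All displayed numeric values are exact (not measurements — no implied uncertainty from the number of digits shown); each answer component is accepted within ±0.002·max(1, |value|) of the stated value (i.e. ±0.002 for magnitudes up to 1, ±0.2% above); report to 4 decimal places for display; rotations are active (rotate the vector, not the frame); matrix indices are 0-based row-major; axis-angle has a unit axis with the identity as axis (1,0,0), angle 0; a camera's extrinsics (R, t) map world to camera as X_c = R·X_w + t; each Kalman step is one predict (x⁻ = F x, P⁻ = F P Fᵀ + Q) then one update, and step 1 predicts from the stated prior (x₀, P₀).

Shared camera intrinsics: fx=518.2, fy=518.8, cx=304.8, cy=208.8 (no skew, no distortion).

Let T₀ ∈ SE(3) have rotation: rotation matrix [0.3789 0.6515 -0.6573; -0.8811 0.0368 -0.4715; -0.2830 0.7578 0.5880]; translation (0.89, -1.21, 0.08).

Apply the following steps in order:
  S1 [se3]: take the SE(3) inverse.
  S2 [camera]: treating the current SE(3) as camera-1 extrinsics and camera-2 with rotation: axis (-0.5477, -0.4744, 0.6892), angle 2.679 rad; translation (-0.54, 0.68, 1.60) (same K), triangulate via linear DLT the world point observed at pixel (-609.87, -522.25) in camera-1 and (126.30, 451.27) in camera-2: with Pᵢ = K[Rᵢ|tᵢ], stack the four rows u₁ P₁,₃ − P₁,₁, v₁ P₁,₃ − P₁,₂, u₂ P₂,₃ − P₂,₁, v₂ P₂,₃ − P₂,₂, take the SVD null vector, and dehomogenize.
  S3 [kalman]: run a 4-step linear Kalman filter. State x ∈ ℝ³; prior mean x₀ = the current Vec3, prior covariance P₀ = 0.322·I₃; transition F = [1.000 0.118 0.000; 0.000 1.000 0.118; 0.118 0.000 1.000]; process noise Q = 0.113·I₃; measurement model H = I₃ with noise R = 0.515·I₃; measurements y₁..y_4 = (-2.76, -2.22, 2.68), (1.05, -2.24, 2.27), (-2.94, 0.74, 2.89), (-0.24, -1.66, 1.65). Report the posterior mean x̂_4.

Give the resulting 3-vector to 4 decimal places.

result = (-1.0564, -0.8265, 1.7948)

after S1 (invert_se3): R=[0.3789 -0.8811 -0.2830; 0.6515 0.0368 0.7578; -0.6573 -0.4715 0.5880], t=(-1.3807, -0.5959, -0.0326)
after S2 (triangulate): (0.0460, -0.8219, 0.0874)
after S3 (kf_track): (-1.0564, -0.8265, 1.7948)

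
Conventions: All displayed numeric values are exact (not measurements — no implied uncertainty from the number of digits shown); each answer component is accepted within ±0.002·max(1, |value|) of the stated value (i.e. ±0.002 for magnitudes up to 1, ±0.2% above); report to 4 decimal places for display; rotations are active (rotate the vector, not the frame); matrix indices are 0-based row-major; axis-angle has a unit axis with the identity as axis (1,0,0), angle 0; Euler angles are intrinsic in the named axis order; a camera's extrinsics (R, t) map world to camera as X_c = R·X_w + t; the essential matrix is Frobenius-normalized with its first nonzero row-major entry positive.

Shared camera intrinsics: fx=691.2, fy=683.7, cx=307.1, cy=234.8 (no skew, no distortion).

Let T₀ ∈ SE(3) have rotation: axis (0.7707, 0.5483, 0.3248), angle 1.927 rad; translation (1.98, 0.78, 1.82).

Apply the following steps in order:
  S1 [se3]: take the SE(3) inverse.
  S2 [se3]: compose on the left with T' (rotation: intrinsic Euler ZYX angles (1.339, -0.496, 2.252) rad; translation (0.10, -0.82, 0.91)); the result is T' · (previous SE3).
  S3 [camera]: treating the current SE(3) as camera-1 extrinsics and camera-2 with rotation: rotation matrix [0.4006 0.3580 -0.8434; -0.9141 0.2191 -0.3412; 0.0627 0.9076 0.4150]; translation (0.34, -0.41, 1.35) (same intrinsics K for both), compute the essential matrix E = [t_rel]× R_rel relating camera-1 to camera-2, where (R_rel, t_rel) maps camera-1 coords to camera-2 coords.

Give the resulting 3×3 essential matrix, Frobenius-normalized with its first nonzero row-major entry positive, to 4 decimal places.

after S1 (invert_se3): R=[0.4523 0.8743 -0.1762; 0.2655 0.0566 0.9624; 0.8514 -0.4821 -0.2065], t=(-1.2567, -2.3216, -0.9339)
after S2 (compose_se3): R=[0.9339 -0.1911 0.3022; 0.3496 0.6652 -0.6598; -0.0749 0.7218 0.6881], t=(-2.1500, -0.8303, -0.7569)
after S3 (essential): [0.4613 -0.1986 -0.4606; 0.0218 0.3702 -0.3411; -0.1633 0.4734 -0.1761]

matrix = [0.4613 -0.1986 -0.4606; 0.0218 0.3702 -0.3411; -0.1633 0.4734 -0.1761]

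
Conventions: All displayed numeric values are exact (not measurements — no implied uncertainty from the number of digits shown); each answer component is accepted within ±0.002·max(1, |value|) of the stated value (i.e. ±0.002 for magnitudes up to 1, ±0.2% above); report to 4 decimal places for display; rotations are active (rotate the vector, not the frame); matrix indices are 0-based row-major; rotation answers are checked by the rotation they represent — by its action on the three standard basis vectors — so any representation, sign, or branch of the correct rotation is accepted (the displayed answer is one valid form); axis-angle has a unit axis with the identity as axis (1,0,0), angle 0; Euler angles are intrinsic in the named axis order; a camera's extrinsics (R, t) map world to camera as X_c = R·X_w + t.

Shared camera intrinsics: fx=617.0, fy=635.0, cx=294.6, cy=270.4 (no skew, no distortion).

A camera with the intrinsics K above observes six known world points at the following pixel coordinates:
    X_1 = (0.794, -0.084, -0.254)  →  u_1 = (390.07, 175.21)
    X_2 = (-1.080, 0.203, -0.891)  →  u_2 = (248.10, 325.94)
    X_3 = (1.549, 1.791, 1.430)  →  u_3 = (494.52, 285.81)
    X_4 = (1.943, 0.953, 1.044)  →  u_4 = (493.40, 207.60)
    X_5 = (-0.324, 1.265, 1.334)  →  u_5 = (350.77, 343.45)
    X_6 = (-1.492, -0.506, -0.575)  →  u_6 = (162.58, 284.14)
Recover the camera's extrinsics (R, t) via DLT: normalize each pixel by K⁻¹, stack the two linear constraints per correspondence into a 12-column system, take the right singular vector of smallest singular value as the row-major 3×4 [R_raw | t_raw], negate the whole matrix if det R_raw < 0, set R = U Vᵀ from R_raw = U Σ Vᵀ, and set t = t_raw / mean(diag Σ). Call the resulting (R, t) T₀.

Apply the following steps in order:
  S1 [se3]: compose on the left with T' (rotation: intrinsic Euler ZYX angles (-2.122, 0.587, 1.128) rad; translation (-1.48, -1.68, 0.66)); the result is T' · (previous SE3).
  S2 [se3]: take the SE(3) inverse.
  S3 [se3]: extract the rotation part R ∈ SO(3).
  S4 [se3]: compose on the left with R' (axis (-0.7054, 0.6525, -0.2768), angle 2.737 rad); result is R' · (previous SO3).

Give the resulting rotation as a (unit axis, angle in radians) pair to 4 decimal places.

source (pnp_recover): camera pose = R=[0.8080 0.5845 -0.0733; -0.5864 0.8100 -0.0040; 0.0570 0.0462 0.9973], t=(0.3000, -0.3501, 6.1003)
after S1 (compose_se3): R=[-0.4636 -0.2128 -0.8601; -0.1761 -0.9292 0.3249; -0.8683 0.3021 0.3933], t=(-7.1006, -0.0116, 2.4067)
after S2 (invert_se3): R=[-0.4636 -0.1761 -0.8683; -0.2128 -0.9292 0.3021; -0.8601 0.3249 0.3933], t=(-1.2043, -2.2493, -7.0500)
after S3 (rot_of_se3): [-0.4636 -0.1761 -0.8683; -0.2128 -0.9292 0.3021; -0.8601 0.3249 0.3933]
after S4 (compose_so3): [-0.3950 0.9185 -0.0166; 0.5411 0.2473 0.8038; 0.7424 0.3085 -0.5947]

rotation (axis_angle) = ((-0.5045, -0.7731, -0.3844), 2.6285)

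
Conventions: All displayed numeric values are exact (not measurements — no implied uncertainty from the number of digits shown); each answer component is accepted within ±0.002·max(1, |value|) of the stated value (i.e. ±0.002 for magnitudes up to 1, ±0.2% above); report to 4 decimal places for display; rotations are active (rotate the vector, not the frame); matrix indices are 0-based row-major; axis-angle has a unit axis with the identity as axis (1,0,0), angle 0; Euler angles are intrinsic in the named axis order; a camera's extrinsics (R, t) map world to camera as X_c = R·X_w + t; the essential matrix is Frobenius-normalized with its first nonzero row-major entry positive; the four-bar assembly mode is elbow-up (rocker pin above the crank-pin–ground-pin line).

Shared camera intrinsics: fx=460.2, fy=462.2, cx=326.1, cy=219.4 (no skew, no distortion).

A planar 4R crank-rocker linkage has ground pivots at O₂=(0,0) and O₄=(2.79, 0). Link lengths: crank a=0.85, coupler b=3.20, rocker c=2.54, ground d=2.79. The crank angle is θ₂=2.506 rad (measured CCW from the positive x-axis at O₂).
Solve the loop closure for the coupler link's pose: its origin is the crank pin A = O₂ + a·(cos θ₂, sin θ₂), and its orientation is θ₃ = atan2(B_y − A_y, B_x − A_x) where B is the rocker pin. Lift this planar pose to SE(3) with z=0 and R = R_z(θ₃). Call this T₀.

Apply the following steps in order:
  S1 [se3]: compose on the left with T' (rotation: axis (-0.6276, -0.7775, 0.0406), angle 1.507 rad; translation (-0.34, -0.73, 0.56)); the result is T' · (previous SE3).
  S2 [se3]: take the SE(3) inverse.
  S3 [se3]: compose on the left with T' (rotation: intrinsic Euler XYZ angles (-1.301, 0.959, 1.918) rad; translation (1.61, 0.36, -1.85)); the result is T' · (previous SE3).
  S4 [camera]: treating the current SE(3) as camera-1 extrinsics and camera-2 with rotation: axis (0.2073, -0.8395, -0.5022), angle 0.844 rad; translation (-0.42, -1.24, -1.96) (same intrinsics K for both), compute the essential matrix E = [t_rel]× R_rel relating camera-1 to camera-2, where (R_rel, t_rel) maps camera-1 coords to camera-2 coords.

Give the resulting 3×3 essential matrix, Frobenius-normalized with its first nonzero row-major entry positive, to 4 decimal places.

matrix = [0.3199 0.5362 0.3300; 0.4818 -0.3051 0.0734; -0.3256 0.2522 -0.0321]

source (fourbar_fk): coupler pose = R=[0.8099 -0.5866 0.0000; 0.5866 0.8099 0.0000; 0.0000 0.0000 1.0000], t=(-0.6840, 0.5046, 0.0000)
after S1 (compose_se3): R=[0.5945 0.0835 -0.7998; 0.7722 0.2182 0.5968; 0.2243 -0.9723 0.0653], t=(-0.4257, -0.7525, -0.2854)
after S2 (invert_se3): R=[0.5945 0.7722 0.2243; 0.0835 0.2182 -0.9723; -0.7998 0.5968 0.0653], t=(0.8981, -0.0777, 0.1272)
after S3 (compose_se3): R=[-0.8160 0.2198 0.5347; -0.0798 0.8733 -0.4806; -0.5726 -0.4348 -0.6950], t=(1.5806, 0.8460, -2.6193)
after S4 (essential): [0.3199 0.5362 0.3300; 0.4818 -0.3051 0.0734; -0.3256 0.2522 -0.0321]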